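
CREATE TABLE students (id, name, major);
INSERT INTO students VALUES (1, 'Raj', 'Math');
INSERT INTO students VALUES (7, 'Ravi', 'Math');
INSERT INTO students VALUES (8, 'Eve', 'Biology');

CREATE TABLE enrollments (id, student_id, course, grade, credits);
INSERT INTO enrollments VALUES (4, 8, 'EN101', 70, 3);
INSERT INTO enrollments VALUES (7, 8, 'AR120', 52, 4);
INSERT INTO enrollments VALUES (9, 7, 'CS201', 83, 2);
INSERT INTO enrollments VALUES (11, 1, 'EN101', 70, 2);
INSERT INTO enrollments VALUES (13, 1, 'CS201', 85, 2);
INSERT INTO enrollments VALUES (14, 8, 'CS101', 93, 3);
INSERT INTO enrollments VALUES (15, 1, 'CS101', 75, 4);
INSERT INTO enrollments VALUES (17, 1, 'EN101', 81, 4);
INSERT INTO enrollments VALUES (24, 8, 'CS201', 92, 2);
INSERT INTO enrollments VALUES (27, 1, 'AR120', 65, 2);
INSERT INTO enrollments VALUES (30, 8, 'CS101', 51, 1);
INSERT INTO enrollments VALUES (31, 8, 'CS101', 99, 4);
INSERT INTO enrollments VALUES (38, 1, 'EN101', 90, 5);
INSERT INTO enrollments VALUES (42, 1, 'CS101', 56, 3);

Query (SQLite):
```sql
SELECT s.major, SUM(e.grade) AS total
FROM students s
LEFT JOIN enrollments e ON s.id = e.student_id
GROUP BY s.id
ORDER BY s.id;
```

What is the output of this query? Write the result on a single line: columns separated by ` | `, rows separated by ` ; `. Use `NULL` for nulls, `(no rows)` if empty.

LEFT JOIN keeps every students row; unmatched ones get NULL for enrollments columns.
Group by students.id and compute SUM(e.grade). SUM over an all-NULL group is NULL.
  1: ids {11, 13, 15, 17, 27, 38, 42} → SUM(e.grade)=522
  7: ids {9} → SUM(e.grade)=83
  8: ids {4, 7, 14, 24, 30, 31} → SUM(e.grade)=457

Math | 522 ; Math | 83 ; Biology | 457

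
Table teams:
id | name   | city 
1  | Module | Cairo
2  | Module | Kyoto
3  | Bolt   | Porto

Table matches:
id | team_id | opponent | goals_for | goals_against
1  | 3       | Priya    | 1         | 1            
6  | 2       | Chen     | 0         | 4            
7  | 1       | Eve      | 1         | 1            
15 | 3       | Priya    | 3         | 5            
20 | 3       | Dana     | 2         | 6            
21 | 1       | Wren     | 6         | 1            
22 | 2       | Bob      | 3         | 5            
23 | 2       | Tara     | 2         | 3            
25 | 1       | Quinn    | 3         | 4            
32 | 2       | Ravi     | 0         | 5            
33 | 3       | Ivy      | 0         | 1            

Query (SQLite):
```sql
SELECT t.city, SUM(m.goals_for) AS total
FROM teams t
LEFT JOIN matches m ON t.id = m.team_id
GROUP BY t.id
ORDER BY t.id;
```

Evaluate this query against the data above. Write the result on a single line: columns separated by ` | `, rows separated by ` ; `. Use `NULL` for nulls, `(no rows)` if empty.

LEFT JOIN keeps every teams row; unmatched ones get NULL for matches columns.
Group by teams.id and compute SUM(m.goals_for). SUM over an all-NULL group is NULL.
  1: ids {7, 21, 25} → SUM(m.goals_for)=10
  2: ids {6, 22, 23, 32} → SUM(m.goals_for)=5
  3: ids {1, 15, 20, 33} → SUM(m.goals_for)=6

Cairo | 10 ; Kyoto | 5 ; Porto | 6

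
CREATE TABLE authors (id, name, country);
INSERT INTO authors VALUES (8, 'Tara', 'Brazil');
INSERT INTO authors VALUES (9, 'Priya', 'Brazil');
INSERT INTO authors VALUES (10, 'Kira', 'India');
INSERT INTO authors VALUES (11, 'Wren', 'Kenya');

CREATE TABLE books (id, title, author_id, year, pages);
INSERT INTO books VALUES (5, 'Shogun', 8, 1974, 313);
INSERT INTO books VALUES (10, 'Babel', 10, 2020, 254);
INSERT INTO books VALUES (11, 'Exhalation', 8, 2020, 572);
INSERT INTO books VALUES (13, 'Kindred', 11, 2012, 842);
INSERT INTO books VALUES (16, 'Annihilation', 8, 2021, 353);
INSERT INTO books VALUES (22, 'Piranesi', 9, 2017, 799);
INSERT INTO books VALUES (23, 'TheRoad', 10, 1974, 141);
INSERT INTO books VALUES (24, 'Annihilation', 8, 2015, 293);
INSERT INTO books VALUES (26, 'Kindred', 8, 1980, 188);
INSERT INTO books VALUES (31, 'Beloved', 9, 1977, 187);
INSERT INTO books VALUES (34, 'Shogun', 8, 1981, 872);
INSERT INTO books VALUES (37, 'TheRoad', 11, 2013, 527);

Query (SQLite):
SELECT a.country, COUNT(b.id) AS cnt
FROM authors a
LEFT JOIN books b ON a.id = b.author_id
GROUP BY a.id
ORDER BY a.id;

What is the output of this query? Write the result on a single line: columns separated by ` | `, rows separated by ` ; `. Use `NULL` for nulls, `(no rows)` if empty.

LEFT JOIN keeps every authors row; unmatched ones get NULL for books columns.
Group by authors.id and compute COUNT(b.id). COUNT(col) of an all-NULL group is 0.
  8: ids {5, 11, 16, 24, 26, 34} → COUNT(b.id)=6
  9: ids {22, 31} → COUNT(b.id)=2
  10: ids {10, 23} → COUNT(b.id)=2
  11: ids {13, 37} → COUNT(b.id)=2

Brazil | 6 ; Brazil | 2 ; India | 2 ; Kenya | 2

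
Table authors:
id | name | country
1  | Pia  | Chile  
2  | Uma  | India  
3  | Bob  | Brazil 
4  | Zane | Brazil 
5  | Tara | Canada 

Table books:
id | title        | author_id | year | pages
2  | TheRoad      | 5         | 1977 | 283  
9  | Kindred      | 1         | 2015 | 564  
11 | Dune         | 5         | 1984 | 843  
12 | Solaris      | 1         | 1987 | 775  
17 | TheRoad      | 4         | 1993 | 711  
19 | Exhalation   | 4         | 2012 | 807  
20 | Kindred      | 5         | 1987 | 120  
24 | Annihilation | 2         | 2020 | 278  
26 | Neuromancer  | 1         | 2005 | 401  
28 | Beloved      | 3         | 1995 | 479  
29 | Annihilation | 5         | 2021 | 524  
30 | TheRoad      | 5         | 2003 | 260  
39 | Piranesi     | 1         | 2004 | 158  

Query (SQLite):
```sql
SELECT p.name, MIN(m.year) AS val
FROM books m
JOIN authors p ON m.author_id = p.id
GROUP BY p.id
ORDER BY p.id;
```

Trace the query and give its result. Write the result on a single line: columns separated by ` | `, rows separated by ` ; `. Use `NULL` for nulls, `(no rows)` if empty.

Join each books row to its authors via author_id.
Group joined rows by authors.id; compute MIN(m.year) per group.
  1: ids {9, 12, 26, 39} → MIN(m.year)=1987
  2: ids {24} → MIN(m.year)=2020
  3: ids {28} → MIN(m.year)=1995
  4: ids {17, 19} → MIN(m.year)=1993
  5: ids {2, 11, 20, 29, 30} → MIN(m.year)=1977

Pia | 1987 ; Uma | 2020 ; Bob | 1995 ; Zane | 1993 ; Tara | 1977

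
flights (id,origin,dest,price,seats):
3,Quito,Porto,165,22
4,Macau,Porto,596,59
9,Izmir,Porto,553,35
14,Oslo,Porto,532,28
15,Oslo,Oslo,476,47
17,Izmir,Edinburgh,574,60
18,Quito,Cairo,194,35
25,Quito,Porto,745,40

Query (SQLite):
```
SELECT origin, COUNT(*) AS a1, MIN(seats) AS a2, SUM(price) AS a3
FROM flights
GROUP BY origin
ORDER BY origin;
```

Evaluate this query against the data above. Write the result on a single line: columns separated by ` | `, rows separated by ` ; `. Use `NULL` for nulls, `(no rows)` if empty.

Izmir | 2 | 35 | 1127 ; Macau | 1 | 59 | 596 ; Oslo | 2 | 28 | 1008 ; Quito | 3 | 22 | 1104

Group flights by origin.
Per group compute: COUNT(*), MIN(seats), SUM(price).
  Izmir: ids {9, 17} → COUNT(*)=2, MIN(seats)=35, SUM(price)=1127
  Macau: ids {4} → COUNT(*)=1, MIN(seats)=59, SUM(price)=596
  Oslo: ids {14, 15} → COUNT(*)=2, MIN(seats)=28, SUM(price)=1008
  Quito: ids {3, 18, 25} → COUNT(*)=3, MIN(seats)=22, SUM(price)=1104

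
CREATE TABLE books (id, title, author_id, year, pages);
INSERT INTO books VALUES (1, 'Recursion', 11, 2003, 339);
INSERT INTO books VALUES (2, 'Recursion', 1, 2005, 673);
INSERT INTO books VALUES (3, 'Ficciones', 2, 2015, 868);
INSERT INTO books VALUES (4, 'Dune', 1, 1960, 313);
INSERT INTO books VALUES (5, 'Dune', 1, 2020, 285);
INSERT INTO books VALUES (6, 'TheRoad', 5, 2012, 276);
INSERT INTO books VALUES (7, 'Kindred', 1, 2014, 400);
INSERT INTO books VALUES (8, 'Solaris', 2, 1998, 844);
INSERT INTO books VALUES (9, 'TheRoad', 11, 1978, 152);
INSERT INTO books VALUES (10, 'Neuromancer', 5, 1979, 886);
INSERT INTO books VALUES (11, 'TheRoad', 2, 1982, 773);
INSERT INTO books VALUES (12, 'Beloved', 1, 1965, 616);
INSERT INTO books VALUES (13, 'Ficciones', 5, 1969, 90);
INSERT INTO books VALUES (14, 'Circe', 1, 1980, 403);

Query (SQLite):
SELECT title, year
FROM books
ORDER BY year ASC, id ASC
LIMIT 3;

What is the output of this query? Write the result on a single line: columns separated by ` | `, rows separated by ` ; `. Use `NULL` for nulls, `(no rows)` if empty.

Dune | 1960 ; Beloved | 1965 ; Ficciones | 1969

Sort by year asc, tiebreak id asc: (1960, id=4), (1965, id=12), (1969, id=13), (1978, id=9), (1979, id=10), (1980, id=14) …. Take first 3.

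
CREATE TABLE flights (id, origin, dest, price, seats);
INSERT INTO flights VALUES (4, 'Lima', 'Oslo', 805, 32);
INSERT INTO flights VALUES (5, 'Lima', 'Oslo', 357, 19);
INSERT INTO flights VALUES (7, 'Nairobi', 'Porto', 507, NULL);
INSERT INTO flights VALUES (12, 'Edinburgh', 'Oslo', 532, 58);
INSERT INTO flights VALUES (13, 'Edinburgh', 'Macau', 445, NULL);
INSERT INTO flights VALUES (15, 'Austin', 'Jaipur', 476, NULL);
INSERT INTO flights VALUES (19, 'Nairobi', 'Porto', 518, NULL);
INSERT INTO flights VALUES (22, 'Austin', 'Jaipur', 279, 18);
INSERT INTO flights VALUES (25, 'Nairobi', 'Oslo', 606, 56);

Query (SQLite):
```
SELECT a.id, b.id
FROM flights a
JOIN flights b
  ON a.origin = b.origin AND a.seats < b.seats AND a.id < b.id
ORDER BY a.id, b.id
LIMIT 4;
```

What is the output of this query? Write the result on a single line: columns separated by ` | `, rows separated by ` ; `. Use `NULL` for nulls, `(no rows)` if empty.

(no rows)

Pairs (a,b) with same origin, a.seats < b.seats, a.id < b.id.
origin groups: Austin:{15,22} Edinburgh:{12,13} Lima:{4,5} Nairobi:{7,19,25}
Ordered by (a.id, b.id); first 4.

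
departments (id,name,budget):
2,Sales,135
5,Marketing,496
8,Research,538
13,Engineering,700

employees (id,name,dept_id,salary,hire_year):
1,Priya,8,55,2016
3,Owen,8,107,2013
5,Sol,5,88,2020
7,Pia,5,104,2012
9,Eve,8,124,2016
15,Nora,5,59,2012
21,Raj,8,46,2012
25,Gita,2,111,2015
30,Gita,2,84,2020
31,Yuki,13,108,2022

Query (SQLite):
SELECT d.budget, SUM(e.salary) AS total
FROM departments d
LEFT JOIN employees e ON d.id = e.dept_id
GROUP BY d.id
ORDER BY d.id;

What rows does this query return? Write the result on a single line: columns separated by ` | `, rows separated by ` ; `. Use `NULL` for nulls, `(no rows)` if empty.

LEFT JOIN keeps every departments row; unmatched ones get NULL for employees columns.
Group by departments.id and compute SUM(e.salary). SUM over an all-NULL group is NULL.
  2: ids {25, 30} → SUM(e.salary)=195
  5: ids {5, 7, 15} → SUM(e.salary)=251
  8: ids {1, 3, 9, 21} → SUM(e.salary)=332
  13: ids {31} → SUM(e.salary)=108

135 | 195 ; 496 | 251 ; 538 | 332 ; 700 | 108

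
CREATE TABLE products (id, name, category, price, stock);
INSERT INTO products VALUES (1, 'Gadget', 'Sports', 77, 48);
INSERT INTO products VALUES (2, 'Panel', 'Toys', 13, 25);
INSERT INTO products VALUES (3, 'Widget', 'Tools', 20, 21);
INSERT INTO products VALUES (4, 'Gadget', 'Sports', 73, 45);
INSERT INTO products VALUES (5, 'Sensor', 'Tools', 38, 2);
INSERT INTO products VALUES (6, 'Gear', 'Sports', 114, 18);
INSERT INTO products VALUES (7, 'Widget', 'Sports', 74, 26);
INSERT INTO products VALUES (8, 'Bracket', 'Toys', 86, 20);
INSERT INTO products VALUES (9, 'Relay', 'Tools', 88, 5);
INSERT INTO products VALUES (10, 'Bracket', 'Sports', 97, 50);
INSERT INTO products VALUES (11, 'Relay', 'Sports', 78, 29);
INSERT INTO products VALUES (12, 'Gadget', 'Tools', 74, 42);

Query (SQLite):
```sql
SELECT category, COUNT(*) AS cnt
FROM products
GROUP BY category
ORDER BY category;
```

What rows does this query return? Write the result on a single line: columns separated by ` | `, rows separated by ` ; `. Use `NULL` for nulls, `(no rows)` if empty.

Sports | 6 ; Tools | 4 ; Toys | 2

Partition products by category; compute COUNT(*) within each group.
  Sports: ids {1, 4, 6, 7, 10, 11} → COUNT(*)=6
  Tools: ids {3, 5, 9, 12} → COUNT(*)=4
  Toys: ids {2, 8} → COUNT(*)=2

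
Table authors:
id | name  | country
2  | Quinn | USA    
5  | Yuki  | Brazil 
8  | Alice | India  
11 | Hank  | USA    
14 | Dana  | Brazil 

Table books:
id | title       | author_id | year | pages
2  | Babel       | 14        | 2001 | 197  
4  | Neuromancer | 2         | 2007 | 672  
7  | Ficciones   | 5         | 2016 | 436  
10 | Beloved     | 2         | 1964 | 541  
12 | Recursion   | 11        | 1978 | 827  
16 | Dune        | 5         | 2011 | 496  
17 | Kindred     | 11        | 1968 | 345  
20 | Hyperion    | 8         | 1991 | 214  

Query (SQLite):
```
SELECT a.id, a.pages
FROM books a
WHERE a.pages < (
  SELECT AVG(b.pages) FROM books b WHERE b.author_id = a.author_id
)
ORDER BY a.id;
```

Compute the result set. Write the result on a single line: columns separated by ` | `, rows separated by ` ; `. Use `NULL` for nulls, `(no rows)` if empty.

For each books row a, compute AVG(pages) over rows sharing a.author_id.
Keep row a if a.pages < that per-group AVG.
  author_id=2: AVG(pages) = 606.5
  author_id=5: AVG(pages) = 466.0
  author_id=8: AVG(pages) = 214.0
  author_id=11: AVG(pages) = 586.0
  author_id=14: AVG(pages) = 197.0

7 | 436 ; 10 | 541 ; 17 | 345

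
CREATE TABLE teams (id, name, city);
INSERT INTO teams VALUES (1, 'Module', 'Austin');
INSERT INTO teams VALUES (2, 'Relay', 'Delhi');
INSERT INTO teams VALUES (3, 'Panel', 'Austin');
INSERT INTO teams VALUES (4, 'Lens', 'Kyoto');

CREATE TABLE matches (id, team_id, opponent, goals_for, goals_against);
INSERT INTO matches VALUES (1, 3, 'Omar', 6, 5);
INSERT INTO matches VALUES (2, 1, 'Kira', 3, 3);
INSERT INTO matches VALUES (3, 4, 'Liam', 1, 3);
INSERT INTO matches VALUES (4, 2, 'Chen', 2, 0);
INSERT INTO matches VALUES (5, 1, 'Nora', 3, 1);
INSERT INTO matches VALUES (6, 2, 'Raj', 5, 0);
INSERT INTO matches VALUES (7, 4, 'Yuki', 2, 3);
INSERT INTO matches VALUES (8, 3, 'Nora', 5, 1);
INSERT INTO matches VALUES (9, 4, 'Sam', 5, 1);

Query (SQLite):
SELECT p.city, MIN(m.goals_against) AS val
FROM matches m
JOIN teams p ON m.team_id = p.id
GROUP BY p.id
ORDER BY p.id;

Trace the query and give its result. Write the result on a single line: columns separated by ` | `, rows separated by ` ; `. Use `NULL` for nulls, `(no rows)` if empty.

Austin | 1 ; Delhi | 0 ; Austin | 1 ; Kyoto | 1

Join each matches row to its teams via team_id.
Group joined rows by teams.id; compute MIN(m.goals_against) per group.
  1: ids {2, 5} → MIN(m.goals_against)=1
  2: ids {4, 6} → MIN(m.goals_against)=0
  3: ids {1, 8} → MIN(m.goals_against)=1
  4: ids {3, 7, 9} → MIN(m.goals_against)=1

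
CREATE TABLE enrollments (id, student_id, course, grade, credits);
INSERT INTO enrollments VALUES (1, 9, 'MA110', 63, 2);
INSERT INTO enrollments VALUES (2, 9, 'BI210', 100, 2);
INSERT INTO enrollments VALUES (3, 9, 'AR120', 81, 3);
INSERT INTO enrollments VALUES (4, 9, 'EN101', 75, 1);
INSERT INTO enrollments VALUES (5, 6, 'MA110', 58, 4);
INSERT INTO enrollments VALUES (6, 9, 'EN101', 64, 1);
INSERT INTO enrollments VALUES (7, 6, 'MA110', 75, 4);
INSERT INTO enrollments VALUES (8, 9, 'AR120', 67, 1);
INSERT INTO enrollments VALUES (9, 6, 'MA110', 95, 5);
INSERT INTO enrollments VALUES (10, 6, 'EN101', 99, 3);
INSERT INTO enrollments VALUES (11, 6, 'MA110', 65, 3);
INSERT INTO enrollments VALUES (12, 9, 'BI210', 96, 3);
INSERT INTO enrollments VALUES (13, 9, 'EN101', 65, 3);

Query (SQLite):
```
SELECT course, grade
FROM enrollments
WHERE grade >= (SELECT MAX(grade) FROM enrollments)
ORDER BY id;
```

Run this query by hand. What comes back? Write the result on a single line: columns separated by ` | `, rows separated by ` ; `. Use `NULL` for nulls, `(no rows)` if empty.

Scalar subquery: MAX(grade) over all enrollments rows = 100.
Keep rows where grade >= that value.

BI210 | 100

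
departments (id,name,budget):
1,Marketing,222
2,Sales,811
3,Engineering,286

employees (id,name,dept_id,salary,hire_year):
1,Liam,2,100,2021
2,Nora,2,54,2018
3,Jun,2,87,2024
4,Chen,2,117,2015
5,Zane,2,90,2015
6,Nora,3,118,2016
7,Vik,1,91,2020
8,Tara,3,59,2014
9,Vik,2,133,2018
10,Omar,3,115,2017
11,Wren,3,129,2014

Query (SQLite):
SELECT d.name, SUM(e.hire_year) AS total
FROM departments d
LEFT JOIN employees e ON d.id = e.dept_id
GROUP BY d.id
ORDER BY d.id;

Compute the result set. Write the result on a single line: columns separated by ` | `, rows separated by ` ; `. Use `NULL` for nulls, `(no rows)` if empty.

Marketing | 2020 ; Sales | 12111 ; Engineering | 8061

LEFT JOIN keeps every departments row; unmatched ones get NULL for employees columns.
Group by departments.id and compute SUM(e.hire_year). SUM over an all-NULL group is NULL.
  1: ids {7} → SUM(e.hire_year)=2020
  2: ids {1, 2, 3, 4, 5, 9} → SUM(e.hire_year)=12111
  3: ids {6, 8, 10, 11} → SUM(e.hire_year)=8061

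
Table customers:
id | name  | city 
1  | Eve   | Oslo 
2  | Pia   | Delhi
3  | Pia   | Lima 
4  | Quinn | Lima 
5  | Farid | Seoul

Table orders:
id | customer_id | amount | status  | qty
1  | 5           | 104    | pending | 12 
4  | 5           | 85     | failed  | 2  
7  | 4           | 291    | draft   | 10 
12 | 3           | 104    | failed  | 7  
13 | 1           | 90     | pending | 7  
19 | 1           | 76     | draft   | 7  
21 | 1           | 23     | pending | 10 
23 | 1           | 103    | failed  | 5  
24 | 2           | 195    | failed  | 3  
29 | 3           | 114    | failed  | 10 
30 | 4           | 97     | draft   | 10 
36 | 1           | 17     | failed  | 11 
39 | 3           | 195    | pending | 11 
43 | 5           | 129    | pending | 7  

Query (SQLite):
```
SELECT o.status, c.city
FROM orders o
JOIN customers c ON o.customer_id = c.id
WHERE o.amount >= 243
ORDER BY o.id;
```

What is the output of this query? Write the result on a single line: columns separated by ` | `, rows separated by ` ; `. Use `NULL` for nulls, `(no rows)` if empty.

draft | Lima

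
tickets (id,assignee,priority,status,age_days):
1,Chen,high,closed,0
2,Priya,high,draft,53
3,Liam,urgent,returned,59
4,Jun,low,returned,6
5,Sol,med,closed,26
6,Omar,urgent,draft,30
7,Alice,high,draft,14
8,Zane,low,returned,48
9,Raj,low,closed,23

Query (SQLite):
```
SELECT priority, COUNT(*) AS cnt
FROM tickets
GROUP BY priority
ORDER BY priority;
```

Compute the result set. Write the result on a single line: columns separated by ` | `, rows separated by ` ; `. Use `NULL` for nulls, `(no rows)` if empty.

Partition tickets by priority; compute COUNT(*) within each group.
  high: ids {1, 2, 7} → COUNT(*)=3
  low: ids {4, 8, 9} → COUNT(*)=3
  med: ids {5} → COUNT(*)=1
  urgent: ids {3, 6} → COUNT(*)=2

high | 3 ; low | 3 ; med | 1 ; urgent | 2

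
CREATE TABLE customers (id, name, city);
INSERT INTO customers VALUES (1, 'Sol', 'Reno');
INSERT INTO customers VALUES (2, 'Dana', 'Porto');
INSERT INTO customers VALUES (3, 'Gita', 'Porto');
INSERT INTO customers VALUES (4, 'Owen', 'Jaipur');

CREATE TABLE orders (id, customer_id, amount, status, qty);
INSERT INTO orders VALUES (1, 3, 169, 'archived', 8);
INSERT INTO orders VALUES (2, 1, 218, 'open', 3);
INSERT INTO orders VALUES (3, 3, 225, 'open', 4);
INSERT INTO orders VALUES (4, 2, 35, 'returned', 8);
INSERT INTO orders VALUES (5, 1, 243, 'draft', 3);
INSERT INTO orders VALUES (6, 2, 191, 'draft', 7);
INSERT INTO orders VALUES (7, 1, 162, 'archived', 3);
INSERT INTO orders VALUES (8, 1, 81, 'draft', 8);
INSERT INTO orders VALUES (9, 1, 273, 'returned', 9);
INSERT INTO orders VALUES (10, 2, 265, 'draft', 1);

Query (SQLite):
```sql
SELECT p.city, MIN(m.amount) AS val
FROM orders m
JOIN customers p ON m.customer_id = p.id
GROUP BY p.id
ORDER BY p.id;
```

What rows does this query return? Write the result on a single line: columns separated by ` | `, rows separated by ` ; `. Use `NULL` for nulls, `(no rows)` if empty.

Join each orders row to its customers via customer_id.
Group joined rows by customers.id; compute MIN(m.amount) per group.
  1: ids {2, 5, 7, 8, 9} → MIN(m.amount)=81
  2: ids {4, 6, 10} → MIN(m.amount)=35
  3: ids {1, 3} → MIN(m.amount)=169

Reno | 81 ; Porto | 35 ; Porto | 169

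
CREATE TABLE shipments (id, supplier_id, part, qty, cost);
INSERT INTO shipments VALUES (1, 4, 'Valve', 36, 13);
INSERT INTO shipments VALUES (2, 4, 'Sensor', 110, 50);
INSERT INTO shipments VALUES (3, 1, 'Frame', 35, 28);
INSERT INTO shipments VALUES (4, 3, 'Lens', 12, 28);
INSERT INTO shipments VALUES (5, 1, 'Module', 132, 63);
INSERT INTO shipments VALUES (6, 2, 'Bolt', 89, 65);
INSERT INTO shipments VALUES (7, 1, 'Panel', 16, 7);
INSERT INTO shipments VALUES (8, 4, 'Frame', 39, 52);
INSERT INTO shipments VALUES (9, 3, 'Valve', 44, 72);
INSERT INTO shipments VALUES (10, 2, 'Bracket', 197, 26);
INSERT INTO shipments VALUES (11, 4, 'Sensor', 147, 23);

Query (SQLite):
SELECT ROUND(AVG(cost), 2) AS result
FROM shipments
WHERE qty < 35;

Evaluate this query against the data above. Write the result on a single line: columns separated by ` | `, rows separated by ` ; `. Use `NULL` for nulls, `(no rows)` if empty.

17.5

Rows where qty < 35 → cost values: [28, 7].
AVG = 35 / 2 (rounded to 2 dp).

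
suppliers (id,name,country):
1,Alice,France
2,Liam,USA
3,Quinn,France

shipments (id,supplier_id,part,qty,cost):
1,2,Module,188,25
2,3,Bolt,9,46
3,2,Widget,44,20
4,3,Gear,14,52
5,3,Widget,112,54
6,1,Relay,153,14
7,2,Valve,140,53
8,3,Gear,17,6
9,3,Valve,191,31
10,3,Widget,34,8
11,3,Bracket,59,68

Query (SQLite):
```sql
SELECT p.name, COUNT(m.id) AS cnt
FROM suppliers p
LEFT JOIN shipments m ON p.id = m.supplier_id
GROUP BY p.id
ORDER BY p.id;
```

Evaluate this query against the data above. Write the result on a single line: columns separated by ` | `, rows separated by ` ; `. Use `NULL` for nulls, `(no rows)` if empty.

Alice | 1 ; Liam | 3 ; Quinn | 7

LEFT JOIN keeps every suppliers row; unmatched ones get NULL for shipments columns.
Group by suppliers.id and compute COUNT(m.id). COUNT(col) of an all-NULL group is 0.
  1: ids {6} → COUNT(m.id)=1
  2: ids {1, 3, 7} → COUNT(m.id)=3
  3: ids {2, 4, 5, 8, 9, 10, 11} → COUNT(m.id)=7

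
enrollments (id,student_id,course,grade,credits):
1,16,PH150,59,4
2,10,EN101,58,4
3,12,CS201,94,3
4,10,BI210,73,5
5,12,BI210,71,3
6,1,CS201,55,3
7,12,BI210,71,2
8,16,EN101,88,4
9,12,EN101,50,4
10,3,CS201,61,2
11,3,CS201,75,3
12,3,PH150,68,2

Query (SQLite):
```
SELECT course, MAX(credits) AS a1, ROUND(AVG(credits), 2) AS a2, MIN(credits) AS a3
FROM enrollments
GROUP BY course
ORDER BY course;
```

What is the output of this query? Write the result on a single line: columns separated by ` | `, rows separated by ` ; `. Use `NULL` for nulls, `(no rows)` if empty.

BI210 | 5 | 3.33 | 2 ; CS201 | 3 | 2.75 | 2 ; EN101 | 4 | 4 | 4 ; PH150 | 4 | 3 | 2

Group enrollments by course.
Per group compute: MAX(credits), ROUND(AVG(credits), 2), MIN(credits).
  BI210: ids {4, 5, 7} → MAX(credits)=5, ROUND(AVG(credits), 2)=3.33, MIN(credits)=2
  CS201: ids {3, 6, 10, 11} → MAX(credits)=3, ROUND(AVG(credits), 2)=2.75, MIN(credits)=2
  EN101: ids {2, 8, 9} → MAX(credits)=4, ROUND(AVG(credits), 2)=4, MIN(credits)=4
  PH150: ids {1, 12} → MAX(credits)=4, ROUND(AVG(credits), 2)=3, MIN(credits)=2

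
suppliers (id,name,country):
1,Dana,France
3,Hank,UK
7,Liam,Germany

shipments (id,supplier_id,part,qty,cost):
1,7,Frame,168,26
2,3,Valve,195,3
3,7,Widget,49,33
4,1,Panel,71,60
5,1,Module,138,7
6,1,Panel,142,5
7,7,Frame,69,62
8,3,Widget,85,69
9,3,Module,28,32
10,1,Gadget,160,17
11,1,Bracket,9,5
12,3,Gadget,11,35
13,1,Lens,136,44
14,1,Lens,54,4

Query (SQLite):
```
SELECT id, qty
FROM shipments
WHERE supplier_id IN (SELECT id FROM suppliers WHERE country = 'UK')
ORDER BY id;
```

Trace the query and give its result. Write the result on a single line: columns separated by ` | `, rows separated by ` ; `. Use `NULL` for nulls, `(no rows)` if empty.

Inner query: suppliers.id where country = 'UK'.
Outer: keep shipments rows whose supplier_id is in that set.
Inner query → {3}

2 | 195 ; 8 | 85 ; 9 | 28 ; 12 | 11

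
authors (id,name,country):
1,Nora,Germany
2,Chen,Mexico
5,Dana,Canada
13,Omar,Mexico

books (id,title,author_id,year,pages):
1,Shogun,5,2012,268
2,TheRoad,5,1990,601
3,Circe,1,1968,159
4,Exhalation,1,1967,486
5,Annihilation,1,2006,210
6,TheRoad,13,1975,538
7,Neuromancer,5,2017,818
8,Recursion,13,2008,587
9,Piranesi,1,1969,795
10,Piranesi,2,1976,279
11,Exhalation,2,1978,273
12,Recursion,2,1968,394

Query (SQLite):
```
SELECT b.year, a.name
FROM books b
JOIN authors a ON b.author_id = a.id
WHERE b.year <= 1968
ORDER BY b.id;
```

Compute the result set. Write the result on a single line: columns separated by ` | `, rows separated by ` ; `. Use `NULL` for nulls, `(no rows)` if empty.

Each books row matches the authors row where author_id = authors.id.
Then keep rows with b.year <= 1968.

1968 | Nora ; 1967 | Nora ; 1968 | Chen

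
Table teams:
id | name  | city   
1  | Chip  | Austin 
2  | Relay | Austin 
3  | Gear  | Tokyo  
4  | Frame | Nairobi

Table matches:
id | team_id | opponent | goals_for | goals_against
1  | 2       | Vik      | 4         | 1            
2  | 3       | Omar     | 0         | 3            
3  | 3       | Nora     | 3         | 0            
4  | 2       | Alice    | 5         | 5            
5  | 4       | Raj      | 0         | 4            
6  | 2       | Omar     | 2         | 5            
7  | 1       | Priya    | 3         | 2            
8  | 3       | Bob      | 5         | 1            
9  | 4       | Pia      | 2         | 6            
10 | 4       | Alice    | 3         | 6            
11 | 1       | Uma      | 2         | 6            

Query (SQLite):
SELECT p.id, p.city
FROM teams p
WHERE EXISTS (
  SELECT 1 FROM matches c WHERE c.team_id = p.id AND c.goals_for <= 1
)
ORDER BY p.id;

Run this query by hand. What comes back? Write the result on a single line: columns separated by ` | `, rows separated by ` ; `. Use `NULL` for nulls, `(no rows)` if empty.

3 | Tokyo ; 4 | Nairobi

For each teams row, check whether any matches with matching team_id has goals_for <= 1.
Keep rows where that is true.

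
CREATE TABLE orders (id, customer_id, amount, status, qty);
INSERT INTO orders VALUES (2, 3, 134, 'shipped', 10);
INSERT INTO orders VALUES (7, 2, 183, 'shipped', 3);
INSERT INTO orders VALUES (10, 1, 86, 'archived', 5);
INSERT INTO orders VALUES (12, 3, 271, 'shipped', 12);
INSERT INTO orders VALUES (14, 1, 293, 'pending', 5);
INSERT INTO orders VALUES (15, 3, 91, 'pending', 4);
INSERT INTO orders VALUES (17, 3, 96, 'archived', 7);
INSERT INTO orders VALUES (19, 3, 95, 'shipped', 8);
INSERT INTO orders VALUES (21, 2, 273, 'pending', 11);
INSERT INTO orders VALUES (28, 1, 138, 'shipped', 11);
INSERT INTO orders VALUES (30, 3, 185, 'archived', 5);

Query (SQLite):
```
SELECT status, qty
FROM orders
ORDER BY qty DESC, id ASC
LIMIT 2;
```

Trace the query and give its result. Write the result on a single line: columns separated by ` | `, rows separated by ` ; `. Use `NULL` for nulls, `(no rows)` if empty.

Sort by qty desc, tiebreak id asc: (12, id=12), (11, id=21), (11, id=28), (10, id=2), (8, id=19) …. Take first 2.

shipped | 12 ; pending | 11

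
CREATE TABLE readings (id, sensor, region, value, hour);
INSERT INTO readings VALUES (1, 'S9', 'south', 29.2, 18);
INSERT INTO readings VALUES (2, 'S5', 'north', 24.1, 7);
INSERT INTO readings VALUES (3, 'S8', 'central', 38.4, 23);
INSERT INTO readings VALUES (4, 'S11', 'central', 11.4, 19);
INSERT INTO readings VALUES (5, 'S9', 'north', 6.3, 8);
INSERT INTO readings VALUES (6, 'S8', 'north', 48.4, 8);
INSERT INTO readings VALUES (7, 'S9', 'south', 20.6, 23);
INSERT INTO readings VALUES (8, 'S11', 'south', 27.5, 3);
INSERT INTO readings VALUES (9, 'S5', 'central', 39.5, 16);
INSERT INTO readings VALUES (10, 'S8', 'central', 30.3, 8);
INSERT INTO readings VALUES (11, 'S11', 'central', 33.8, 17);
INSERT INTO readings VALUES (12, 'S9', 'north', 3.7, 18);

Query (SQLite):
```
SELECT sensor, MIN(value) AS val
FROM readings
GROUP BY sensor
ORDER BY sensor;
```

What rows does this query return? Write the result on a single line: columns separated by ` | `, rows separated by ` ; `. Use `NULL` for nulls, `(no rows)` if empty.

S11 | 11.4 ; S5 | 24.1 ; S8 | 30.3 ; S9 | 3.7

Partition readings by sensor; compute MIN(value) within each group.
  S11: ids {4, 8, 11} → MIN(value)=11.4
  S5: ids {2, 9} → MIN(value)=24.1
  S8: ids {3, 6, 10} → MIN(value)=30.3
  S9: ids {1, 5, 7, 12} → MIN(value)=3.7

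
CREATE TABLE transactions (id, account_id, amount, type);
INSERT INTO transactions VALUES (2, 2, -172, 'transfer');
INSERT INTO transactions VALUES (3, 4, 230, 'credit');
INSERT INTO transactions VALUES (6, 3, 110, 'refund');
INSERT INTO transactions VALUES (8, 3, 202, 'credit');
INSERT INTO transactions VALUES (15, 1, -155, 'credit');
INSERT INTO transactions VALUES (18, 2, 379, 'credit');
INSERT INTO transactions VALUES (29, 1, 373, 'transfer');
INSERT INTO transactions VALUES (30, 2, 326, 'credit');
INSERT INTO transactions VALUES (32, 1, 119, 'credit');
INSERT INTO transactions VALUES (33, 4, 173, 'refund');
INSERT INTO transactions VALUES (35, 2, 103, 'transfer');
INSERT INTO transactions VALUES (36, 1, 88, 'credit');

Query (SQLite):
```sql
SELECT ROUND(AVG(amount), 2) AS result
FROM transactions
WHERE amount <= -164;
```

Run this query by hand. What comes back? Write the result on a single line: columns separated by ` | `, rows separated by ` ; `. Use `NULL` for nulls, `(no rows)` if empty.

Rows where amount <= -164 → amount values: [-172].
AVG = -172 / 1 (rounded to 2 dp).

-172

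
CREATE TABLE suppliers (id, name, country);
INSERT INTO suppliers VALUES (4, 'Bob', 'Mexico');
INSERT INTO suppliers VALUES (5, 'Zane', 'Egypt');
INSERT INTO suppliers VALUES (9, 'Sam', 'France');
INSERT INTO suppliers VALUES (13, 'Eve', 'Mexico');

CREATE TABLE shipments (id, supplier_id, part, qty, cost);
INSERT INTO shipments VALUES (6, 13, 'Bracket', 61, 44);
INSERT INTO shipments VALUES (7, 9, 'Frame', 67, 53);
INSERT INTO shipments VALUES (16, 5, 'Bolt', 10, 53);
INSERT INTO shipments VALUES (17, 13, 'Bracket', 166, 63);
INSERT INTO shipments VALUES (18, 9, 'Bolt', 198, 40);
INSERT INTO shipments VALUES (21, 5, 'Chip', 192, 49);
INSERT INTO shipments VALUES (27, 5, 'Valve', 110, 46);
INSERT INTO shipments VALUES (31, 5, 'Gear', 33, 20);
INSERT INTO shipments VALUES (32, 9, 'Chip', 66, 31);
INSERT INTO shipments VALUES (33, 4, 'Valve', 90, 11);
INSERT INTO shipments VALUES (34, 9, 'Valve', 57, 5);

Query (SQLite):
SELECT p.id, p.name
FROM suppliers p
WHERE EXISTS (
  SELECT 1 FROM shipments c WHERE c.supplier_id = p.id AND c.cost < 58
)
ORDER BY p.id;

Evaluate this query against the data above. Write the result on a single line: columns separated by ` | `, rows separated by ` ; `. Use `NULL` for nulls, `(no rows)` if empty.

4 | Bob ; 5 | Zane ; 9 | Sam ; 13 | Eve

For each suppliers row, check whether any shipments with matching supplier_id has cost < 58.
Keep rows where that is true.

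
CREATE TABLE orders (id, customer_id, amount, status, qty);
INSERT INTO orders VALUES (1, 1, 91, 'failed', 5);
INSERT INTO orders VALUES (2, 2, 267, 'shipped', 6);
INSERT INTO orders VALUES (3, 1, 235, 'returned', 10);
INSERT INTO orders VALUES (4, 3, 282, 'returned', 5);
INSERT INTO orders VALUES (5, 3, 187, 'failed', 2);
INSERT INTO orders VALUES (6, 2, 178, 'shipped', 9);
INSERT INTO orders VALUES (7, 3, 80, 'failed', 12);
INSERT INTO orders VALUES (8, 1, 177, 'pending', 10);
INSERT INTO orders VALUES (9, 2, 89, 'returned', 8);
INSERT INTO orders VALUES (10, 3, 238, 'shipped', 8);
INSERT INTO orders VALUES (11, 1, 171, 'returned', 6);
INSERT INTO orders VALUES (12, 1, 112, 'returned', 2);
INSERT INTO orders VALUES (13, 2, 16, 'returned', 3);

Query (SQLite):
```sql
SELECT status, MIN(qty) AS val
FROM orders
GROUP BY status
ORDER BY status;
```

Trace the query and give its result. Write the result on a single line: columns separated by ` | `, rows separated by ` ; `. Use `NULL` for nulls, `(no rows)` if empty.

failed | 2 ; pending | 10 ; returned | 2 ; shipped | 6

Partition orders by status; compute MIN(qty) within each group.
  failed: ids {1, 5, 7} → MIN(qty)=2
  pending: ids {8} → MIN(qty)=10
  returned: ids {3, 4, 9, 11, 12, 13} → MIN(qty)=2
  shipped: ids {2, 6, 10} → MIN(qty)=6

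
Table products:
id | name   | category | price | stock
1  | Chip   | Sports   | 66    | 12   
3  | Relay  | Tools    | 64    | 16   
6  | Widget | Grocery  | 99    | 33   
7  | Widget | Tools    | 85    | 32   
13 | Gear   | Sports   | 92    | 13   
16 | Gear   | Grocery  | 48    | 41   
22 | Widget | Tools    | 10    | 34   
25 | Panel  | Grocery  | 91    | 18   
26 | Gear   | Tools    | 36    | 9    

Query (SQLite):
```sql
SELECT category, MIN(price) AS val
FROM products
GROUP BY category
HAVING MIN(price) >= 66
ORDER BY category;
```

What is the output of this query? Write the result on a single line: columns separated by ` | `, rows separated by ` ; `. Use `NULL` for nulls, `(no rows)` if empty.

Sports | 66

Partition products by category; compute MIN(price) within each group.
HAVING: keep groups where MIN(price) >= 66.
  Grocery: ids {6, 16, 25} → MIN(price)=48
  Sports: ids {1, 13} → MIN(price)=66
  Tools: ids {3, 7, 22, 26} → MIN(price)=10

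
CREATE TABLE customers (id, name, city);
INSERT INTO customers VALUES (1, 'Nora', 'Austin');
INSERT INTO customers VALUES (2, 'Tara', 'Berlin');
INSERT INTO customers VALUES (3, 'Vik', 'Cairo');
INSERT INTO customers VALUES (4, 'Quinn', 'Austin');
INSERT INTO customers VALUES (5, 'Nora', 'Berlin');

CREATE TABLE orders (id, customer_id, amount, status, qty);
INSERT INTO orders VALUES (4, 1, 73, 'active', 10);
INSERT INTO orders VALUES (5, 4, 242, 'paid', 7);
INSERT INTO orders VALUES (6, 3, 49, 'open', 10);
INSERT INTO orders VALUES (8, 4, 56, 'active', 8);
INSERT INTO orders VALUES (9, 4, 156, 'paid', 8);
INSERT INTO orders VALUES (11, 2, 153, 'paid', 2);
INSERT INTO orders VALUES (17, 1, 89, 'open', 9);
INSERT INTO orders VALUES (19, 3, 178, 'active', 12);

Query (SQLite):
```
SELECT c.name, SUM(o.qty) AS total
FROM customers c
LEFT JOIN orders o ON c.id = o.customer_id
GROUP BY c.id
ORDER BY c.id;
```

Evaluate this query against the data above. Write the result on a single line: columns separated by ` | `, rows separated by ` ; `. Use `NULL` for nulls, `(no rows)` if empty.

LEFT JOIN keeps every customers row; unmatched ones get NULL for orders columns.
Group by customers.id and compute SUM(o.qty). SUM over an all-NULL group is NULL.
  1: ids {4, 17} → SUM(o.qty)=19
  2: ids {11} → SUM(o.qty)=2
  3: ids {6, 19} → SUM(o.qty)=22
  4: ids {5, 8, 9} → SUM(o.qty)=23
  5: ids {—} → SUM(o.qty)=NULL

Nora | 19 ; Tara | 2 ; Vik | 22 ; Quinn | 23 ; Nora | NULL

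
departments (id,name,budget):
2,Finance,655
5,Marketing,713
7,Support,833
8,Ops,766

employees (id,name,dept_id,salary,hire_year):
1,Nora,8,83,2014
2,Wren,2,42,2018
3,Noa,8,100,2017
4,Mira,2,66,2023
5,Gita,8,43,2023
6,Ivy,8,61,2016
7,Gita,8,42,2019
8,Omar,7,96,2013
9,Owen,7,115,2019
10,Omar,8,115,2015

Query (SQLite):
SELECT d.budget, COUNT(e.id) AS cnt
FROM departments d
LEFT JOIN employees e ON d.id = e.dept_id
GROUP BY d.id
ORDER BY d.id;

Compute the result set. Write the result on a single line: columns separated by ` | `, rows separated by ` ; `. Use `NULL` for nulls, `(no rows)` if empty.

655 | 2 ; 713 | 0 ; 833 | 2 ; 766 | 6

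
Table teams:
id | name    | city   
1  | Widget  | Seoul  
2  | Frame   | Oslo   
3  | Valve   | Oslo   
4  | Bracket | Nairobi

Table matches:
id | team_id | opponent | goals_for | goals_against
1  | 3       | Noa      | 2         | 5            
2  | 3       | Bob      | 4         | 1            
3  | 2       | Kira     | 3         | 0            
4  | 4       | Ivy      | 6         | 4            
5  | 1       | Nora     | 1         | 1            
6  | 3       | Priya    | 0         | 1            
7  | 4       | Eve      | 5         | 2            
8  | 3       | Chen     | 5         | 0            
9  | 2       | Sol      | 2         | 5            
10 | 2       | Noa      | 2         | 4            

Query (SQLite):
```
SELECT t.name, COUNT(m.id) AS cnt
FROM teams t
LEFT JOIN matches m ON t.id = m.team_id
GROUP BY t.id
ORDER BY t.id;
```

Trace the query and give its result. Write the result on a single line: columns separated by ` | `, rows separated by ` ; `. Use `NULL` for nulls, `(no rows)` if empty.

Widget | 1 ; Frame | 3 ; Valve | 4 ; Bracket | 2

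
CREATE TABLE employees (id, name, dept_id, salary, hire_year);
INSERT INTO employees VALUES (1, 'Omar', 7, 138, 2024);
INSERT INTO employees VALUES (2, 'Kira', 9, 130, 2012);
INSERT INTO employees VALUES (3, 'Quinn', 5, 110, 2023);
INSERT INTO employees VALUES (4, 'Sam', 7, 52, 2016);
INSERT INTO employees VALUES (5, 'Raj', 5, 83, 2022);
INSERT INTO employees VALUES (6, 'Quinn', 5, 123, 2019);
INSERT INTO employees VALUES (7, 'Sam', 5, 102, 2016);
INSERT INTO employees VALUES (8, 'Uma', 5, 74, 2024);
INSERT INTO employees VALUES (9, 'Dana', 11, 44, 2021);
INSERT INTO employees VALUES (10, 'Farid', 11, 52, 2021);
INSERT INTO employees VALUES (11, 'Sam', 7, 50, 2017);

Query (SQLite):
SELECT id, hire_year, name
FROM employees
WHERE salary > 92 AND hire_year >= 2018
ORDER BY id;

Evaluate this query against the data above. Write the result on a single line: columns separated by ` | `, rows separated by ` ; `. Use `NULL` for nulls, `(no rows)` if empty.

salary > 92: ids {1, 2, 3, 6, 7}
hire_year >= 2018: ids {1, 3, 5, 6, 8, 9, 10}
Combine with AND.

1 | 2024 | Omar ; 3 | 2023 | Quinn ; 6 | 2019 | Quinn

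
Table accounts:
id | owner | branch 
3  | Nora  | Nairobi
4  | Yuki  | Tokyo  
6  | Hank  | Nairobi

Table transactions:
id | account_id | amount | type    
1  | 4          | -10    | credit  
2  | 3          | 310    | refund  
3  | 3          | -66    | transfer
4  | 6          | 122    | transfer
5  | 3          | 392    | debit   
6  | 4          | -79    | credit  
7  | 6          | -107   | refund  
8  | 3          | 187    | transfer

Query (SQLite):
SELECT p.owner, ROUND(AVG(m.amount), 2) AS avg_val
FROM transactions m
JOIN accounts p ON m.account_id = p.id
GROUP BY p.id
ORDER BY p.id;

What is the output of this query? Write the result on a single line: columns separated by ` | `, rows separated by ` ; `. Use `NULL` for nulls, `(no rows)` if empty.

Nora | 205.75 ; Yuki | -44.5 ; Hank | 7.5

Join each transactions row to its accounts via account_id.
Group joined rows by accounts.id; compute ROUND(AVG(m.amount), 2) per group.
  3: ids {2, 3, 5, 8} → ROUND(AVG(m.amount), 2)=205.75
  4: ids {1, 6} → ROUND(AVG(m.amount), 2)=-44.5
  6: ids {4, 7} → ROUND(AVG(m.amount), 2)=7.5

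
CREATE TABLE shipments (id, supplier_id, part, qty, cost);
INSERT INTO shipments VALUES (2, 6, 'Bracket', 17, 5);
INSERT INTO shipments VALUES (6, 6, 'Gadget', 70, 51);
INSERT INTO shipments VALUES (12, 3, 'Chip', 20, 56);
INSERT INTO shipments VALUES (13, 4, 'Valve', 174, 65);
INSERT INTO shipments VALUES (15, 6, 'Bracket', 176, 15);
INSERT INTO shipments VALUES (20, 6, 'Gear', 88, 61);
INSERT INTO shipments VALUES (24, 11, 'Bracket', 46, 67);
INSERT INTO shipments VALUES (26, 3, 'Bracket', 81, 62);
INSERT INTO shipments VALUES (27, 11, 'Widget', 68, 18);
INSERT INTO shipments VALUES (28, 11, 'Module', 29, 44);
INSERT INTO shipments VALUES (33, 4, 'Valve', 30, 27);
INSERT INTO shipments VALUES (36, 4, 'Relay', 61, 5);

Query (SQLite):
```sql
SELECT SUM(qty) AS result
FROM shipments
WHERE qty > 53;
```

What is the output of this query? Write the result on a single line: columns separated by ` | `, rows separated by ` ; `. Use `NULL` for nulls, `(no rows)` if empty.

718

Rows where qty > 53 → qty values: [70, 174, 176, 88, 81, 68, 61].
SUM of non-NULL values = 718.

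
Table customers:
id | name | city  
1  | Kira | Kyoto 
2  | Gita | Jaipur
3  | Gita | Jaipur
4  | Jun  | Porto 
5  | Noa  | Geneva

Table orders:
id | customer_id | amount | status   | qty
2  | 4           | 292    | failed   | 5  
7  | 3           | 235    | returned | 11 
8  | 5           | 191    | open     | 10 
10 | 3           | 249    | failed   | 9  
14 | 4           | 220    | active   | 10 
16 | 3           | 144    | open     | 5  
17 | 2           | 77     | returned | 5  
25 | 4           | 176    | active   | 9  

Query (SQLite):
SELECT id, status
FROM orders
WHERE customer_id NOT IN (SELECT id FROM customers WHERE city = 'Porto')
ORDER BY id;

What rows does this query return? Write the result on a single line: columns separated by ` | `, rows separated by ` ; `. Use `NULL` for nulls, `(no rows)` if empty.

7 | returned ; 8 | open ; 10 | failed ; 16 | open ; 17 | returned

Inner query: customers.id where city = 'Porto'.
Outer: keep orders rows whose customer_id is not in that set.
Inner query → {4}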